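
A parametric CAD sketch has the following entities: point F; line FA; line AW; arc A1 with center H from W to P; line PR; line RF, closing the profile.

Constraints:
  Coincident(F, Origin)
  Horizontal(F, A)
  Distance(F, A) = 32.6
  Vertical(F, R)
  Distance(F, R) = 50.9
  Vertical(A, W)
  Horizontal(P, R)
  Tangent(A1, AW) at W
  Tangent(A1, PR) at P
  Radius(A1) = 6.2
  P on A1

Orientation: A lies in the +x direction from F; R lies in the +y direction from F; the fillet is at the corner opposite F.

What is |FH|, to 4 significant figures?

51.91

F is at the origin; F and A share the same y with |FA| = 32.6 and A on the +x side, so A = (32.60, 0.000). FR is vertical with |FR| = 50.9 and R on the +y side, so R = (0.000, 50.90). The virtual corner opposite F is at (32.60, 50.90). Tangency of A1 to AW means the radius HW is perpendicular to AW and tangency of A1 to PR means the radius HP is perpendicular to PR, with radius 6.2, so the center H sits 6.2 in from both sides at H = (26.40, 44.70). Then |FH| = |H − F| = 51.91.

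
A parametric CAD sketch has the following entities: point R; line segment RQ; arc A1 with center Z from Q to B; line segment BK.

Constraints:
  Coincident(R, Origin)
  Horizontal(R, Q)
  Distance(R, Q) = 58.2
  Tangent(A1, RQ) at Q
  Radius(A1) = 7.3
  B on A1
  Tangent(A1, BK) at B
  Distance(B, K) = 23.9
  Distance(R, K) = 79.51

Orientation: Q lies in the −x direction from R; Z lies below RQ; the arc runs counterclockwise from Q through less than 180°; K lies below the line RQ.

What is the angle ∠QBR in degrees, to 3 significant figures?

28.3°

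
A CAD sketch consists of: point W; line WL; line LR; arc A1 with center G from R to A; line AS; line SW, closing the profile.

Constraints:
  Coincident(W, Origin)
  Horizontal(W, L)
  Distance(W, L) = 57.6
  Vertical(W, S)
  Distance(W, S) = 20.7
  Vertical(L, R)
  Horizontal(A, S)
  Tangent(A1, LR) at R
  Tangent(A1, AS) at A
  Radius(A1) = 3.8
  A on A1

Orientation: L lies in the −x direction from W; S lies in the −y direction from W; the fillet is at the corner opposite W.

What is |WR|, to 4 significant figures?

60.03

W is at the origin; WL is horizontal with |WL| = 57.6 and L on the −x side, so L = (-57.60, 0.000). W and S share the same x with |WS| = 20.7 and S on the −y side, so S = (0.000, -20.70). The virtual corner opposite W is at (-57.60, -20.70). The tangent condition forces GR to be normal to LR and tangency of A1 to AS means the radius GA is perpendicular to AS, with radius 3.8, so the center G sits 3.8 in from both sides at G = (-53.80, -16.90). That places the tangent points at R = (-57.60, -16.90) on LR and A = (-53.80, -20.70) on AS. Then |WR| = |R − W| = 60.03.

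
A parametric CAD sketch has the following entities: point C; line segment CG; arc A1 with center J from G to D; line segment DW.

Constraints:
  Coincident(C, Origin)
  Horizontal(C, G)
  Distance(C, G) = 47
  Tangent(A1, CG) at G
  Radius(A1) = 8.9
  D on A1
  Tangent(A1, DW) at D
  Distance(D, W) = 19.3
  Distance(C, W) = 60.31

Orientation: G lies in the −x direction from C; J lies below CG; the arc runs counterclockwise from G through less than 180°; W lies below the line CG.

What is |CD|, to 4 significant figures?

56.73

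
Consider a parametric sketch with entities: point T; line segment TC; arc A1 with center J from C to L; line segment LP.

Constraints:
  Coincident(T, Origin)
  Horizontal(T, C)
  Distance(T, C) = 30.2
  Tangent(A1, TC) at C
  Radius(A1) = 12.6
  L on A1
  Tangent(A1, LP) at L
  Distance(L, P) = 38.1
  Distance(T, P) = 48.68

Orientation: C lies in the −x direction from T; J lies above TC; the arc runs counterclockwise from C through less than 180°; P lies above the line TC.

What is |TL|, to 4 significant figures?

20.53

Checks: |JL| = 12.60 ✓; ∠(JL, LP) = 90.00° ✓; |LP| = 38.10 ✓; |TP| = 48.68 ✓.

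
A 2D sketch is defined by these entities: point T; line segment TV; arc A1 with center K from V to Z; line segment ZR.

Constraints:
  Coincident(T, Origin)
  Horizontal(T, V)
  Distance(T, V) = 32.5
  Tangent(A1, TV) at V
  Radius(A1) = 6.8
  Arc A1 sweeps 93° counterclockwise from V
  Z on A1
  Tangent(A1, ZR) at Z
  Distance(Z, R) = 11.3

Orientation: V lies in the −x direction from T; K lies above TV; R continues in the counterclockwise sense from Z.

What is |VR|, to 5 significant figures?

19.455

T is at the origin; T and V share the same y with |TV| = 32.5 and V on the −x side, so V = (-32.500, 0.0000). Since A1 is tangent to TV there, KV ⟂ TV, so K = V + (0, 6.8) = (-32.500, 6.8000). On A1, V sits at bearing -90° from K; a 93° counterclockwise sweep puts Z at bearing 3°, so Z = K + 6.8·(cos 3°, sin 3°) = (-25.709, 7.1559). A1 meets ZR tangentially, so KZ is at right angles to ZR, so ZR runs along (−sin 3°, cos 3°); with |ZR| = 11.3, R = (-26.301, 18.440). Then |VR| = |R − V| = 19.455.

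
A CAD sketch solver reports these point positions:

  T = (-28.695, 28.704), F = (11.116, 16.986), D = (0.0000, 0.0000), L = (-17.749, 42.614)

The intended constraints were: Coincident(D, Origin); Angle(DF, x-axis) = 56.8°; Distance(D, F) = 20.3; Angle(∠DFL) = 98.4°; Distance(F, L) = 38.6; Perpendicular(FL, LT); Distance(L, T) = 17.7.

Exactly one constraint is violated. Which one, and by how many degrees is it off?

Perpendicular(FL, LT) — off by 3.40°.

D = (0.00, 0.00) ✓; DF at 56.80° ✓; |DF| = 20.30 ✓; ∠DFL = 98.40° ✓; |FL| = 38.60 ✓; ∠(FL, LT) = 93.40° ✗; |LT| = 17.70 ✓.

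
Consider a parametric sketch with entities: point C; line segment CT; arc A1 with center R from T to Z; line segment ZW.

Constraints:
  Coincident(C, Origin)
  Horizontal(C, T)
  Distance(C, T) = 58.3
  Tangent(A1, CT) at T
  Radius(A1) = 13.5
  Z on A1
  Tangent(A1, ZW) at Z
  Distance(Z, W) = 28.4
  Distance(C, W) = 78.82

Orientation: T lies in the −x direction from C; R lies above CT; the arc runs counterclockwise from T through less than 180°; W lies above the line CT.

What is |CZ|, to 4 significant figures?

52.47

C is at the origin; CT is horizontal with |CT| = 58.3 and T on the −x side, so T = (-58.30, 0.000). A1 meets CT tangentially, so RT is at right angles to CT, so R = T + (0, 13.5) = (-58.30, 13.50). Since RZ ⟂ ZW (tangency), |RW| = √(13.5² + 28.4²) = 31.45 regardless of where Z sits on A1. So W lies on both circle(C, 78.82) and circle(R, 31.45); the above-CT intersection is W = (-65.29, 44.16). Z is the foot of the tangent from W: Z = (-47.70, 21.86).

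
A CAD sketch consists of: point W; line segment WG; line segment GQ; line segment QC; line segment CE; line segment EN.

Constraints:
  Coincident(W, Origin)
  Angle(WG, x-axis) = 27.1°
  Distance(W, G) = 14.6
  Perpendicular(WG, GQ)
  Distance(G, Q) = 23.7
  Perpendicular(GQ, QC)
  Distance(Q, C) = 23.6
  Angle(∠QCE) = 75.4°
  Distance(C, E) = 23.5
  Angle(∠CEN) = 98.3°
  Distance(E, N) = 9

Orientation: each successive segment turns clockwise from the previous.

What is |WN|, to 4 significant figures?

6.184

∠QCE = 75.4° gives CE at 102.5° from the x-axis; with |CE| = 23.5, E = (-2.302, -2.255). ∠CEN = 98.3° gives EN at 20.80° from the x-axis; with |EN| = 9.0, N = (6.112, 0.9410). Then |WN| = |N − W| = 6.184.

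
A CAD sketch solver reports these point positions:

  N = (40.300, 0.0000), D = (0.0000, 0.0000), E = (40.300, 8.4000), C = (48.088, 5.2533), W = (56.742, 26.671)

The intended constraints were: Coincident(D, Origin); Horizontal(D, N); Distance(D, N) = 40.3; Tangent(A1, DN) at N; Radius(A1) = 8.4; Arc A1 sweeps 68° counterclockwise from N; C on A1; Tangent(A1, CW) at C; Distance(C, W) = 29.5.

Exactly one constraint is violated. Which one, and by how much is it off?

Distance(C, W) = 29.5 — off by 6.40.

D = (0.00, 0.00) ✓; D.y = 0.00, N.y = 0.00 ✓; |DN| = 40.30 ✓; ∠(EN, ND) = 90.00° ✓; |EN| = 8.400 ✓; bearing(E→C) − bearing(E→N) = 68.00° ✓; |EC| = 8.400 ✓; ∠(EC, CW) = 90.00° ✓; |CW| = 23.10 ✗.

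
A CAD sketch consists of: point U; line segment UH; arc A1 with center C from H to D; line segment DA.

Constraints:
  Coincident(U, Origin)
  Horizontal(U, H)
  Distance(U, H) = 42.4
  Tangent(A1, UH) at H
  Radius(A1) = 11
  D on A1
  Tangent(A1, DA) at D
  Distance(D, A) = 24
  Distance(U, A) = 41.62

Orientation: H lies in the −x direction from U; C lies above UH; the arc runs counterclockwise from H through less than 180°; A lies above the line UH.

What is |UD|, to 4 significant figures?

32.81

Checks: |UH| = 42.40 ✓; ∠(CH, HU) = 90.00° ✓; |CH| = 11.00 ✓; |CD| = 11.00 ✓; ∠(CD, DA) = 90.00° ✓; |DA| = 24.00 ✓; |UA| = 41.62 ✓.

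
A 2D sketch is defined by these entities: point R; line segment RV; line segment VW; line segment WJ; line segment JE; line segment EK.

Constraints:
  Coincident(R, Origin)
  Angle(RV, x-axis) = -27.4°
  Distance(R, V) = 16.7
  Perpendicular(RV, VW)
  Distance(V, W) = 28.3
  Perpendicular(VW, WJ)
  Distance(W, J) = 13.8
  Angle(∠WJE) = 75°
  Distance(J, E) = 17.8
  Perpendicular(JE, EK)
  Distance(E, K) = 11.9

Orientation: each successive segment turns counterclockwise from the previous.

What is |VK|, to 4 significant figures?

14.37

∠WJE = 75.0° gives JE at -102.4° from the x-axis; with |JE| = 17.8, E = (11.78, 6.406). The perpendicularity gives EK at right angles to JE, so EK runs at -12.40°; with |EK| = 11.9, K = (23.40, 3.850). Then |VK| = |K − V| = 14.37.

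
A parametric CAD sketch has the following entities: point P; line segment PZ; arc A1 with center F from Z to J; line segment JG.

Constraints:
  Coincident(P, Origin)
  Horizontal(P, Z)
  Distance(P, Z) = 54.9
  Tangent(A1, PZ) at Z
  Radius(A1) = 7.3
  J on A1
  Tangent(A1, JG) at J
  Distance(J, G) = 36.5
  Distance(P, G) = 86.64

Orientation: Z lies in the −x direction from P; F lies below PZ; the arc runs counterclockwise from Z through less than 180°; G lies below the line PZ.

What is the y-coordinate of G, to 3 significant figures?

-35.7

Checks: |FJ| = 7.300 ✓; ∠(FJ, JG) = 90.00° ✓; |JG| = 36.50 ✓; |PG| = 86.64 ✓.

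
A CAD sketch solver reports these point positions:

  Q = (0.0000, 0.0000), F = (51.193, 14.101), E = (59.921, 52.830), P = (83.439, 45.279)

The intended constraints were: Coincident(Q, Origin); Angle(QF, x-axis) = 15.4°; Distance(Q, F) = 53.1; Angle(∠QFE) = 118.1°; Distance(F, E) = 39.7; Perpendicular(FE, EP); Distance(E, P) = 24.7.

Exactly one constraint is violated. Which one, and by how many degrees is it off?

Perpendicular(FE, EP) — off by 5.10°.

Q = (0.00, 0.00) ✓; QF at 15.40° ✓; |QF| = 53.10 ✓; ∠QFE = 118.1° ✓; |FE| = 39.70 ✓; ∠(FE, EP) = 95.10° ✗; |EP| = 24.70 ✓.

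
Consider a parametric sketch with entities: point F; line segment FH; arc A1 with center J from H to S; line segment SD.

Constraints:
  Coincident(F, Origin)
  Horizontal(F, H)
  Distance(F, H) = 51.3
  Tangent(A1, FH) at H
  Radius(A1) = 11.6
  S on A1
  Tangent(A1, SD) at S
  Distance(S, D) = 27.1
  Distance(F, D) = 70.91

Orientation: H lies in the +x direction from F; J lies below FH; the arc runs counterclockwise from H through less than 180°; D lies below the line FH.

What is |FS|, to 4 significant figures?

45.98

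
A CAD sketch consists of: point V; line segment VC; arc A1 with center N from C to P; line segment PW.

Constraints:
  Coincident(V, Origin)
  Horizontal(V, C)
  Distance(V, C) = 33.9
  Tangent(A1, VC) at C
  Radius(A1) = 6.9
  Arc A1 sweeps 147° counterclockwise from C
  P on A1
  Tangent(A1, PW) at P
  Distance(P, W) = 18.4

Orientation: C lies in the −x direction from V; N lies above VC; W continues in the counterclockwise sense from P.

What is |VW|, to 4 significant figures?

50.92

V is at the origin; VC is horizontal with |VC| = 33.9 and C on the −x side, so C = (-33.90, 0.000). Since A1 is tangent to VC there, NC ⟂ VC, so N = C + (0, 6.9) = (-33.90, 6.900). On A1, C sits at bearing -90° from N; a 147° counterclockwise sweep puts P at bearing 57°, so P = N + 6.9·(cos 57°, sin 57°) = (-30.14, 12.69). The tangent condition forces NP to be normal to PW, so PW runs along (−sin 57°, cos 57°); with |PW| = 18.4, W = (-45.57, 22.71). Then |VW| = |W − V| = 50.92.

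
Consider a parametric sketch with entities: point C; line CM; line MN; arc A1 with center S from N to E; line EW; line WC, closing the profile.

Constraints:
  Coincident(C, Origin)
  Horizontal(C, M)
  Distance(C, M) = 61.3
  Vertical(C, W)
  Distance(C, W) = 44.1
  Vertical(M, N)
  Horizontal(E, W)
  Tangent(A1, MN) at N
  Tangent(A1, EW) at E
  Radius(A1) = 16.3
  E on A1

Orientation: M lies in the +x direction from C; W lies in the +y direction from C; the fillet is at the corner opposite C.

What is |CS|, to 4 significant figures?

52.89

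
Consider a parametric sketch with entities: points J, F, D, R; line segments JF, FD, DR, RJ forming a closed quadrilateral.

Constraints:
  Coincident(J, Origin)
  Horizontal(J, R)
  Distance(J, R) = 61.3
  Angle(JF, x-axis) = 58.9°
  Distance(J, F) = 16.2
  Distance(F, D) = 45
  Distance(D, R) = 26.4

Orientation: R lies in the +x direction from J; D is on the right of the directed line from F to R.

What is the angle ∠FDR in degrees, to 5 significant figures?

96.580°

J is at the origin; JR is horizontal with |JR| = 61.3 and R in +x, so R = (61.3, 0). JF runs at 58.9° with |JF| = 16.2, so F = (8.3678, 13.872). D is determined by |FD| = 45.0 and |DR| = 26.4 together: it lies at the intersection of circle(F, 45.0) and circle(R, 26.4). With |FR| = 54.720, the foot of the radical line on FR is 39.495 from F and the perpendicular offset is √(45.0² − 39.495²) = 21.568. Taking the right-of-FR solution: D = (41.105, -17.004).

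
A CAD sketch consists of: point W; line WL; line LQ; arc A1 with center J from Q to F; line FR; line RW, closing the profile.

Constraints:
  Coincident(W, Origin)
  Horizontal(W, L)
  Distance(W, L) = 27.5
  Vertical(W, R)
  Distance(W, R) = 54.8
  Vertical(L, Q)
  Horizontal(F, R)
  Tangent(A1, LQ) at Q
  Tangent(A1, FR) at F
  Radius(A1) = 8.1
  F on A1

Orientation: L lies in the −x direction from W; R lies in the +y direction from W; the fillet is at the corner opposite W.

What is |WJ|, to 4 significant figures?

50.57

W and R share the same x with |WR| = 54.8 and R on the +y side, so R = (0.000, 54.80). The virtual corner opposite W is at (-27.50, 54.80). The tangent condition forces JQ to be normal to LQ and since A1 is tangent to FR there, JF ⟂ FR, with radius 8.1, so the center J sits 8.1 in from both sides at J = (-19.40, 46.70). Then |WJ| = |J − W| = 50.57.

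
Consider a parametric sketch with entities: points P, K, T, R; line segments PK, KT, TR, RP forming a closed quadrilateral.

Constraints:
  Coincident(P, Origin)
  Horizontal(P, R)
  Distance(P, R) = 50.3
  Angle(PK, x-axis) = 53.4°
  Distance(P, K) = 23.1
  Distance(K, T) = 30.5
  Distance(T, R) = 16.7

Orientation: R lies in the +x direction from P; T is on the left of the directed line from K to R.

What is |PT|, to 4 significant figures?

46.77

Checks: |KT| = 30.50 ✓; |TR| = 16.70 ✓.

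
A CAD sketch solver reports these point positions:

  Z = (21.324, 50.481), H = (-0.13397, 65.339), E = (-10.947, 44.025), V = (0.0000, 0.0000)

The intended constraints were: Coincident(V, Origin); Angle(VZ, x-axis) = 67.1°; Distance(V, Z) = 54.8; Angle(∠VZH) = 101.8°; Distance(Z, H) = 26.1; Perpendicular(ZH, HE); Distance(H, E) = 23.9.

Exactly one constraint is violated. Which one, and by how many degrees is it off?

Perpendicular(ZH, HE) — off by 7.80°.

V = (0.00, 0.00) ✓; VZ at 67.10° ✓; |VZ| = 54.80 ✓; ∠VZH = 101.8° ✓; |ZH| = 26.10 ✓; ∠(ZH, HE) = 97.80° ✗; |HE| = 23.90 ✓.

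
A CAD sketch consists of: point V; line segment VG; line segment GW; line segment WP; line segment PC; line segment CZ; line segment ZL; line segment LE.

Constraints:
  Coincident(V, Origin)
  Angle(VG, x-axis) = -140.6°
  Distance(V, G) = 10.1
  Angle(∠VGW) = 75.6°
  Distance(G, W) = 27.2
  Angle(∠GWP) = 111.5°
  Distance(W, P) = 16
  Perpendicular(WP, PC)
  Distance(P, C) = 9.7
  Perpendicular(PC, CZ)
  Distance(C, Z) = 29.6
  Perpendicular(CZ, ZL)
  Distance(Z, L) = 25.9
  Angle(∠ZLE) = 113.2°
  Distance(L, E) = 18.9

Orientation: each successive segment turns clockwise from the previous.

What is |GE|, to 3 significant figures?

50.8

CZ ⟂ ZL, so ZL runs at 136°; with |ZL| = 25.9, L = (-40.4, 19.5). ∠ZLE = 113.2° gives LE at 69.7° from the x-axis; with |LE| = 18.9, E = (-33.9, 37.3). Then |GE| = |E − G| = 50.8.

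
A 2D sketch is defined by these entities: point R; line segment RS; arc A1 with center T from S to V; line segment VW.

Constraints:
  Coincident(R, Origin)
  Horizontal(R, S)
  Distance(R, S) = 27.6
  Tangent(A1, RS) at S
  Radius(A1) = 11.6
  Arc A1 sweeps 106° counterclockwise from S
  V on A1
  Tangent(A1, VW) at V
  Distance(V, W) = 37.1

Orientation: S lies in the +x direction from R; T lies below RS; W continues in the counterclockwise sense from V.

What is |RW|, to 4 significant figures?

57.08

R is at the origin; R and S share the same y with |RS| = 27.6 and S on the +x side, so S = (27.60, 0.000). Since A1 is tangent to RS there, TS ⟂ RS, so T = S + (0, -11.6) = (27.60, -11.60). On A1, S sits at bearing 90° from T; a 106° counterclockwise sweep puts V at bearing 196°, so V = T + 11.6·(cos 196°, sin 196°) = (16.45, -14.80). A1 meets VW tangentially, so TV is at right angles to VW, so VW runs along (−sin 196°, cos 196°); with |VW| = 37.1, W = (26.68, -50.46). Then |RW| = |W − R| = 57.08.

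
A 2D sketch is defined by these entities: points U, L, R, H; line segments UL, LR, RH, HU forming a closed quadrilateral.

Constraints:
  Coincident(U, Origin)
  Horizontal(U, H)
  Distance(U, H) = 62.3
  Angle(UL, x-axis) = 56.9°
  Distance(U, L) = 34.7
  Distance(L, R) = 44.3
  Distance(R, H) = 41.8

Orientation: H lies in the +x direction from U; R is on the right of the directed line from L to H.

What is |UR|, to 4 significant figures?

27.71

Checks: |LR| = 44.30 ✓; |RH| = 41.80 ✓.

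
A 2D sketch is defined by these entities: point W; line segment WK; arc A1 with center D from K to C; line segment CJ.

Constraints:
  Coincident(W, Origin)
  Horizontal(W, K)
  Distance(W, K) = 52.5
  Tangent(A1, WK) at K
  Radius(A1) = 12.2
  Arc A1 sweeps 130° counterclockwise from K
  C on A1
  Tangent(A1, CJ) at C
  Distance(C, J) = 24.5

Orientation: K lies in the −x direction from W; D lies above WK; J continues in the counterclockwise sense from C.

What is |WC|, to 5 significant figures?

47.581

Tangency of A1 to WK means the radius DK is perpendicular to WK, so D = K + (0, 12.2) = (-52.500, 12.200). On A1, K sits at bearing -90° from D; a 130° counterclockwise sweep puts C at bearing 40°, so C = D + 12.2·(cos 40°, sin 40°) = (-43.154, 20.042). Then |WC| = |C − W| = 47.581.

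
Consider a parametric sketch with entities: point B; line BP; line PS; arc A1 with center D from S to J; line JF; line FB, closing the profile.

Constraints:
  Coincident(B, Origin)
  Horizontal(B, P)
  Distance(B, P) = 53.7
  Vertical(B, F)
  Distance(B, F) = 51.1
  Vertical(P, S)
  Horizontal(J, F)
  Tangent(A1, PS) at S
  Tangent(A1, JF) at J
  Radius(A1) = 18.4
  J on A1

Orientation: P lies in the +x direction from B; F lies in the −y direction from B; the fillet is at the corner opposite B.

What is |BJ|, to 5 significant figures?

62.107

B is at the origin; B and P share the same y with |BP| = 53.7 and P on the +x side, so P = (53.700, 0.0000). B and F share the same x with |BF| = 51.1 and F on the −y side, so F = (0.0000, -51.100). The virtual corner opposite B is at (53.700, -51.100). A1 meets PS tangentially, so DS is at right angles to PS and since A1 is tangent to JF there, DJ ⟂ JF, with radius 18.4, so the center D sits 18.4 in from both sides at D = (35.300, -32.700). That places the tangent points at S = (53.700, -32.700) on PS and J = (35.300, -51.100) on JF. Then |BJ| = |J − B| = 62.107.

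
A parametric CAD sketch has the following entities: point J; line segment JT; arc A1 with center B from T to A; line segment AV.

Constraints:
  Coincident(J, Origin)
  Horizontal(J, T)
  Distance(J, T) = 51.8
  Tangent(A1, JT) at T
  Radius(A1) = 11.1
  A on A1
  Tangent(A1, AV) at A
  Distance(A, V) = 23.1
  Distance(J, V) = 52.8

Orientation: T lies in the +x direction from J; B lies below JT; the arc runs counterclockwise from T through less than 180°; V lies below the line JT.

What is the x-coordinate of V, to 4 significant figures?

40.37

J is at the origin; J and T share the same y with |JT| = 51.8 and T on the +x side, so T = (51.80, 0.000). The tangent condition forces BT to be normal to JT, so B = T + (0, -11.1) = (51.80, -11.10). Since BA ⟂ AV (tangency), |BV| = √(11.1² + 23.1²) = 25.63 regardless of where A sits on A1. So V lies on both circle(J, 52.8) and circle(B, 25.63); the below-JT intersection is V = (40.37, -34.04). A is the foot of the tangent from V: A = (40.70, -10.94).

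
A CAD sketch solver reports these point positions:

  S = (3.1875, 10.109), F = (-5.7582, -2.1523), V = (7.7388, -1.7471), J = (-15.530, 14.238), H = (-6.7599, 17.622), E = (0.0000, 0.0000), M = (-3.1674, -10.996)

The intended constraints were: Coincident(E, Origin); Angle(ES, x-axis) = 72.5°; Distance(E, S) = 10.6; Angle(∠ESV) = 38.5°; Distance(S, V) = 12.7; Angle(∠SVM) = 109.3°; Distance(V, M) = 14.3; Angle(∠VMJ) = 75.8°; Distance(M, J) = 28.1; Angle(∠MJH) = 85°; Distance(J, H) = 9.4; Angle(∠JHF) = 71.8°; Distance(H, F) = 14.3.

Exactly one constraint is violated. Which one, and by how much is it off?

Distance(H, F) = 14.3 — off by 5.50.

E = (0.00, 0.00) ✓; ES at 72.50° ✓; |ES| = 10.60 ✓; ∠ESV = 38.50° ✓; |SV| = 12.70 ✓; ∠SVM = 109.3° ✓; |VM| = 14.30 ✓; ∠VMJ = 75.80° ✓; |MJ| = 28.10 ✓; ∠MJH = 85.00° ✓; |JH| = 9.400 ✓; ∠JHF = 71.80° ✓; |HF| = 19.80 ✗.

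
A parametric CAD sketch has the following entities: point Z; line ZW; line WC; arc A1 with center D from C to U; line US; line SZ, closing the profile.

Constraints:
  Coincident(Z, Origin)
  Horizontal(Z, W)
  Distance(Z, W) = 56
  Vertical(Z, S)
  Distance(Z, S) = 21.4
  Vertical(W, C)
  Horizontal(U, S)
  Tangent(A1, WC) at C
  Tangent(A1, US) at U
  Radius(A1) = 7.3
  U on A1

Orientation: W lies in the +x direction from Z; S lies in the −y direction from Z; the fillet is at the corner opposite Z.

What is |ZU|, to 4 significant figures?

53.19

Z is at the origin; Z and W share the same y with |ZW| = 56.0 and W on the +x side, so W = (56.00, 0.000). ZS is vertical with |ZS| = 21.4 and S on the −y side, so S = (0.000, -21.40). The virtual corner opposite Z is at (56.00, -21.40). A1 meets WC tangentially, so DC is at right angles to WC and A1 meets US tangentially, so DU is at right angles to US, with radius 7.3, so the center D sits 7.3 in from both sides at D = (48.70, -14.10). That places the tangent points at C = (56.00, -14.10) on WC and U = (48.70, -21.40) on US. Then |ZU| = |U − Z| = 53.19.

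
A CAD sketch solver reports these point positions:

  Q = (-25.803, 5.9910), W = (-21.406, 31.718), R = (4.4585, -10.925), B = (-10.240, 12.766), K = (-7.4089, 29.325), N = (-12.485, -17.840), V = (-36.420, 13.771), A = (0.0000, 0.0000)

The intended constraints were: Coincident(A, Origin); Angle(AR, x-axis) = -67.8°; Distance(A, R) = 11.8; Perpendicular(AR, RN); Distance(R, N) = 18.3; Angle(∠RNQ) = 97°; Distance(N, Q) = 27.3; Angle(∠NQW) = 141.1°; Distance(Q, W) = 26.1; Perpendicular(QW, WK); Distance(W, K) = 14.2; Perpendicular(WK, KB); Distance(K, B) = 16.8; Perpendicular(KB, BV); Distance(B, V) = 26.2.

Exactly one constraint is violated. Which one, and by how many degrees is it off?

Perpendicular(KB, BV) — off by 7.50°.

A = (0.00, 0.00) ✓; AR at -67.80° ✓; |AR| = 11.80 ✓; ∠(AR, RN) = 90.00° ✓; |RN| = 18.30 ✓; ∠RNQ = 97.00° ✓; |NQ| = 27.30 ✓; ∠NQW = 141.1° ✓; |QW| = 26.10 ✓; ∠(QW, WK) = 90.00° ✓; |WK| = 14.20 ✓; ∠(WK, KB) = 90.00° ✓; |KB| = 16.80 ✓; ∠(KB, BV) = 82.50° ✗; |BV| = 26.20 ✓.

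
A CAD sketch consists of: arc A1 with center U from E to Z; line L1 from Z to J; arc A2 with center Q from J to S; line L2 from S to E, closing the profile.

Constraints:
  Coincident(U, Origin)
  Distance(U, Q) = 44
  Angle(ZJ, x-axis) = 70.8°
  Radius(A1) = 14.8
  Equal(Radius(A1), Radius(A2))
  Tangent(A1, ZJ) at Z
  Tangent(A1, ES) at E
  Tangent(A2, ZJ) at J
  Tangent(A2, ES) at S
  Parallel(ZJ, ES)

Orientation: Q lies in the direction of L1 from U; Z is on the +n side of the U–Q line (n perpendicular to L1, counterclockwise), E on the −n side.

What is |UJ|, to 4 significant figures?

46.42

The slot axis is L1's direction at 70.8°, so u = (cos 70.8°, sin 70.8°) = (0.3289, 0.9444) and n = (−sin 70.8°, cos 70.8°) = (-0.9444, 0.3289). U is at the origin and Q lies 44.0 along u from U, so Q = 44.0·u = (14.47, 41.55). Tangency of A1 to both parallel lines with radius 14.8 puts Z and E at U ± 14.8·n: Z = (-13.98, 4.867), E = (13.98, -4.867). Equal radii place J and S the same way about Q: J = Q + 14.8·n = (0.4934, 46.42), S = Q − 14.8·n = (28.45, 36.69). Then |UJ| = |J − U| = 46.42.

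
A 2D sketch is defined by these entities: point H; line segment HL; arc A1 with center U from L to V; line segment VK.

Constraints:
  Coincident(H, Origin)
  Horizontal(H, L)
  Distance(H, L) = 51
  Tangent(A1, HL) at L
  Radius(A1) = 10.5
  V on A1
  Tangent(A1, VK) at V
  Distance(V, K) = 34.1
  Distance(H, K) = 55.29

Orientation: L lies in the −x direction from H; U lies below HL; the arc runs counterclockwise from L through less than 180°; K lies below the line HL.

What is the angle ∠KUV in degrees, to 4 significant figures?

72.89°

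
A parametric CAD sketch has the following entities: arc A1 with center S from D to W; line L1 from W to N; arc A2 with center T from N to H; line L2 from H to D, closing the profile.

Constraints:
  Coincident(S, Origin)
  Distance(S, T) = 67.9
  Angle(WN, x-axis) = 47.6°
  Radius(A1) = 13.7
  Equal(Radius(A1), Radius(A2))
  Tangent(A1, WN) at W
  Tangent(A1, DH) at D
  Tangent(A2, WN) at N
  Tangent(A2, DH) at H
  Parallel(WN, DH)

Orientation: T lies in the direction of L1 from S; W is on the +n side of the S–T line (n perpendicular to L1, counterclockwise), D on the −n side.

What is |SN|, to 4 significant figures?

69.27

Tangency of A1 to both parallel lines with radius 13.7 puts W and D at S ± 13.7·n: W = (-10.12, 9.238), D = (10.12, -9.238). Equal radii place N and H the same way about T: N = T + 13.7·n = (35.67, 59.38), H = T − 13.7·n = (55.90, 40.90). Then |SN| = |N − S| = 69.27.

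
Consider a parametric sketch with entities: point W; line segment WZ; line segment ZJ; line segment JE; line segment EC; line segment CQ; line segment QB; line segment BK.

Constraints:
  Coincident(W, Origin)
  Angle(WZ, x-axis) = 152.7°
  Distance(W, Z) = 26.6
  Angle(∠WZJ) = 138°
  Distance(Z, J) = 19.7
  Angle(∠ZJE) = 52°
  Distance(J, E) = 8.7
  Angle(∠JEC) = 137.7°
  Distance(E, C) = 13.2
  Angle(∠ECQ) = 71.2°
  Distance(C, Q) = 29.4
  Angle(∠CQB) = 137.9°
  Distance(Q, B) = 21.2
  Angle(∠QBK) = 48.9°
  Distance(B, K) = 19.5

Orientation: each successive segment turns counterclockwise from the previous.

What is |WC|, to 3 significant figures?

22.8

W is at the origin; WZ runs at 152.7° with length 26.6, so Z = (-23.6, 12.2). ∠WZJ = 138.0° gives ZJ at -165° from the x-axis; with |ZJ| = 19.7, J = (-42.7, 7.20). ∠ZJE = 52.0° gives JE at -37.3° from the x-axis; with |JE| = 8.7, E = (-35.8, 1.93). ∠JEC = 137.7° gives EC at 5.00° from the x-axis; with |EC| = 13.2, C = (-22.6, 3.08). Then |WC| = |C − W| = 22.8.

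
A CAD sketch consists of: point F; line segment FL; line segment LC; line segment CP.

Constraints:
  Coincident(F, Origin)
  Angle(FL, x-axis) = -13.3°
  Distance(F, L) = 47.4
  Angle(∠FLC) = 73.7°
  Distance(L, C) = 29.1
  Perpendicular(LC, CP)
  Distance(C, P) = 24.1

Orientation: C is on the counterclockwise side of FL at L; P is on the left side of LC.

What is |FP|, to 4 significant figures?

26.59

∠FLC = 73.7°, so LC runs at -13.3° + (180° − 73.7°) = 93.00° from the x-axis; with |LC| = 29.1, C = L + 29.1·(cos 93.00°, sin 93.00°) = (44.61, 18.16). LC is perpendicular to CP; with |CP| = 24.1 on the left of LC, P = C + 24.1·(-0.9986, -0.05234) = (20.54, 16.89). Then |FP| = |P − F| = 26.59.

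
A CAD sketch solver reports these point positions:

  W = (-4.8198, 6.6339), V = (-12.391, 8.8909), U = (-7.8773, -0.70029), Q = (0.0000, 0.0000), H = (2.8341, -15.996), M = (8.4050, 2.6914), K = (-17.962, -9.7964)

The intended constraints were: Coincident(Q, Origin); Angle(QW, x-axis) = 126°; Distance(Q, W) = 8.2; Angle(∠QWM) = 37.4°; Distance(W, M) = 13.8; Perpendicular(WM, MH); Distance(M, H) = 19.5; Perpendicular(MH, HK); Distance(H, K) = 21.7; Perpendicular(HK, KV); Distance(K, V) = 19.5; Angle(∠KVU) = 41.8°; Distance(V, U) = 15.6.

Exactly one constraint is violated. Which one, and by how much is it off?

Distance(V, U) = 15.6 — off by 5.00.

Q = (0.00, 0.00) ✓; QW at 126.0° ✓; |QW| = 8.200 ✓; ∠QWM = 37.40° ✓; |WM| = 13.80 ✓; ∠(WM, MH) = 90.00° ✓; |MH| = 19.50 ✓; ∠(MH, HK) = 90.00° ✓; |HK| = 21.70 ✓; ∠(HK, KV) = 90.00° ✓; |KV| = 19.50 ✓; ∠KVU = 41.80° ✓; |VU| = 10.60 ✗.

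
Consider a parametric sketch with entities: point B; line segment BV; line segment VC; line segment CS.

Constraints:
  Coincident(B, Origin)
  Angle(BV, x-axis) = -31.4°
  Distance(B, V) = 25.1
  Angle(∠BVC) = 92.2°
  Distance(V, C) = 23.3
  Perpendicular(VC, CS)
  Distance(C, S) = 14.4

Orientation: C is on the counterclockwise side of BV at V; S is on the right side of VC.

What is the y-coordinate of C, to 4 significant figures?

6.330

B is at the origin; BV runs at -31.4° with length 25.1, so V = 25.1·(cos -31.4°, sin -31.4°) = (21.42, -13.08). ∠BVC = 92.2°, so VC runs at -31.4° + (180° − 92.2°) = 56.40° from the x-axis; with |VC| = 23.3, C = V + 23.3·(cos 56.40°, sin 56.40°) = (34.32, 6.330). So C.y = 6.330.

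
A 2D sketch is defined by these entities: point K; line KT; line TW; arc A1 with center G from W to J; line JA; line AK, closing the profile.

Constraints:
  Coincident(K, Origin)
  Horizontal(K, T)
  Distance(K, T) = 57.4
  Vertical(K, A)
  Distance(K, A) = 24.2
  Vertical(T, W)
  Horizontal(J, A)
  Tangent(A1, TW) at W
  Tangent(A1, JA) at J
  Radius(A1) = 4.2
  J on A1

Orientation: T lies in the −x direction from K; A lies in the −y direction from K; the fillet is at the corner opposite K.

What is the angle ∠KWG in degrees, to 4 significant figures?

19.21°

K is at the origin; KT is horizontal with |KT| = 57.4 and T on the −x side, so T = (-57.40, 0.000). KA is vertical with |KA| = 24.2 and A on the −y side, so A = (0.000, -24.20). The virtual corner opposite K is at (-57.40, -24.20). Since A1 is tangent to TW there, GW ⟂ TW and A1 meets JA tangentially, so GJ is at right angles to JA, with radius 4.2, so the center G sits 4.2 in from both sides at G = (-53.20, -20.00). That places the tangent points at W = (-57.40, -20.00) on TW and J = (-53.20, -24.20) on JA. Then cos ∠KWG = WK·WG / (|WK||WG|), giving 19.21°.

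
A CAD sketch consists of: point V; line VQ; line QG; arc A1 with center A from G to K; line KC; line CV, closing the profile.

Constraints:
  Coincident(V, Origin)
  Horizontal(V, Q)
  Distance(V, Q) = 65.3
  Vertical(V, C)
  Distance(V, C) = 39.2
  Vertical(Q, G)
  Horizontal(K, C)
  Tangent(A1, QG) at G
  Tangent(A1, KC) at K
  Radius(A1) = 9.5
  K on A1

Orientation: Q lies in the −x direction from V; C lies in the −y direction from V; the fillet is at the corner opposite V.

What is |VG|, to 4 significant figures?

71.74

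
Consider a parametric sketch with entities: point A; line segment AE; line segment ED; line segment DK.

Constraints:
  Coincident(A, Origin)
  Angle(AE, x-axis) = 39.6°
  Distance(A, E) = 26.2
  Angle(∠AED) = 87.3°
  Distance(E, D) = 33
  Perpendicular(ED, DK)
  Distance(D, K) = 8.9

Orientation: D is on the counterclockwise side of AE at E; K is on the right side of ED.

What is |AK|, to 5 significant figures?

47.318

∠AED = 87.3°, so ED runs at 39.6° + (180° − 87.3°) = 132.30° from the x-axis; with |ED| = 33.0, D = E + 33.0·(cos 132.30°, sin 132.30°) = (-2.0220, 41.108). The perpendicularity gives DK at right angles to ED; with |DK| = 8.9 on the right of ED, K = D + 8.9·(0.73963, 0.67301) = (4.5608, 47.098). Then |AK| = |K − A| = 47.318.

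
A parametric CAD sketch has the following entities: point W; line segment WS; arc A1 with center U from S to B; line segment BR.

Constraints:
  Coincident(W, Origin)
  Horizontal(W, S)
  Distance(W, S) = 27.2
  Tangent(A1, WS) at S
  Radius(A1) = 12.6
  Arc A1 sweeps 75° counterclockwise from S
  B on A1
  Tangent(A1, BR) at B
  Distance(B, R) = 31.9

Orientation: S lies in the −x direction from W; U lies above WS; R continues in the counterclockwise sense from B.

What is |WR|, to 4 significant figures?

40.72

W is at the origin; W and S share the same y with |WS| = 27.2 and S on the −x side, so S = (-27.20, 0.000). The tangent condition forces US to be normal to WS, so U = S + (0, 12.6) = (-27.20, 12.60). On A1, S sits at bearing -90° from U; a 75° counterclockwise sweep puts B at bearing -15°, so B = U + 12.6·(cos -15°, sin -15°) = (-15.03, 9.339). A1 meets BR tangentially, so UB is at right angles to BR, so BR runs along (−sin -15°, cos -15°); with |BR| = 31.9, R = (-6.773, 40.15). Then |WR| = |R − W| = 40.72.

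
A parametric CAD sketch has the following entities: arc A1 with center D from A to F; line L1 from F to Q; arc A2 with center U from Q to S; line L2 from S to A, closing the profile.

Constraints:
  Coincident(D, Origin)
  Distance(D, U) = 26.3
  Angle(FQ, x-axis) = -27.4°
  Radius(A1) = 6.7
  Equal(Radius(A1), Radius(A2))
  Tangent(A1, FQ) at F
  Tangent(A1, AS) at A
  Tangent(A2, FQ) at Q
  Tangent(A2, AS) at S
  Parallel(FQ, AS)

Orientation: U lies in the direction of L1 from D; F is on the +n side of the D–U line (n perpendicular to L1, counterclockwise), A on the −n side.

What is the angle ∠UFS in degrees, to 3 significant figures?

12.7°

Tangency of A1 to both parallel lines with radius 6.7 puts F and A at D ± 6.7·n: F = (3.08, 5.95), A = (-3.08, -5.95). Equal radii place Q and S the same way about U: Q = U + 6.7·n = (26.4, -6.15), S = U − 6.7·n = (20.3, -18.1). Then cos ∠UFS = FU·FS / (|FU||FS|), giving 12.7°.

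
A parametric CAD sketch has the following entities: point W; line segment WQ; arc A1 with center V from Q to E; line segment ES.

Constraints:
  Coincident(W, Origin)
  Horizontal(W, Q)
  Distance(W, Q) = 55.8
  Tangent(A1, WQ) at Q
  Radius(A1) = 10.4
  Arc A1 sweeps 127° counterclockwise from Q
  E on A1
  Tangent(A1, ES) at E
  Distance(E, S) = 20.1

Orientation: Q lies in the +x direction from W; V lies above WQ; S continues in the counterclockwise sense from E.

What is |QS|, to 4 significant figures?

32.93

W is at the origin; W and Q share the same y with |WQ| = 55.8 and Q on the +x side, so Q = (55.80, 0.000). Tangency of A1 to WQ means the radius VQ is perpendicular to WQ, so V = Q + (0, 10.4) = (55.80, 10.40). On A1, Q sits at bearing -90° from V; a 127° counterclockwise sweep puts E at bearing 37°, so E = V + 10.4·(cos 37°, sin 37°) = (64.11, 16.66). Since A1 is tangent to ES there, VE ⟂ ES, so ES runs along (−sin 37°, cos 37°); with |ES| = 20.1, S = (52.01, 32.71). Then |QS| = |S − Q| = 32.93.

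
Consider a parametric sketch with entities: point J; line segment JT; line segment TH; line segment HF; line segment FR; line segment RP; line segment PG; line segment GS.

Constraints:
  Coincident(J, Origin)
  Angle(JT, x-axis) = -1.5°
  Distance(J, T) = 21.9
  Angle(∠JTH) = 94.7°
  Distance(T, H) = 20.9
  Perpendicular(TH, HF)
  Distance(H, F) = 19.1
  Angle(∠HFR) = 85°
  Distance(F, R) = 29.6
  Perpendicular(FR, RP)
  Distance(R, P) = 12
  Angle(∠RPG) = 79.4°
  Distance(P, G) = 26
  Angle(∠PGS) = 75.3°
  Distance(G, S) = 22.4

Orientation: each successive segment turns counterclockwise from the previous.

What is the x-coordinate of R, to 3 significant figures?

4.54

J is at the origin; JT runs at -1.5° with length 21.9, so T = (21.9, -0.573). ∠JTH = 94.7° gives TH at 83.8° from the x-axis; with |TH| = 20.9, H = (24.1, 20.2). TH ⟂ HF, so HF runs at 174°; with |HF| = 19.1, F = (5.16, 22.3). ∠HFR = 85.0° gives FR at -91.2° from the x-axis; with |FR| = 29.6, R = (4.54, -7.33). So R.x = 4.54.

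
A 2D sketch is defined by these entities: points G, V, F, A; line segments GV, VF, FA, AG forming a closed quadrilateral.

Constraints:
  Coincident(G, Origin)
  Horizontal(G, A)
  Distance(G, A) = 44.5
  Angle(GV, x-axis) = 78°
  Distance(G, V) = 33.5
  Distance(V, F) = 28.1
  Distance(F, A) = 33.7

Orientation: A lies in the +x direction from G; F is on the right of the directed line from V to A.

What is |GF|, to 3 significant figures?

12.2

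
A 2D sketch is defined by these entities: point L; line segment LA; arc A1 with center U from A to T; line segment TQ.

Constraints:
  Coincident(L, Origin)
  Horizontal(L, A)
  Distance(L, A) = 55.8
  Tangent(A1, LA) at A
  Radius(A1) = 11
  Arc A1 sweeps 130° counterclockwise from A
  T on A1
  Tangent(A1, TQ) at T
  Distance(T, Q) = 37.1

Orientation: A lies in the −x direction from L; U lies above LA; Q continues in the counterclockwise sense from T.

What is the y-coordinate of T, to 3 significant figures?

18.1

Tangency of A1 to LA means the radius UA is perpendicular to LA, so U = A + (0, 11) = (-55.8, 11.0). On A1, A sits at bearing -90° from U; a 130° counterclockwise sweep puts T at bearing 40°, so T = U + 11.0·(cos 40°, sin 40°) = (-47.4, 18.1). So T.y = 18.1.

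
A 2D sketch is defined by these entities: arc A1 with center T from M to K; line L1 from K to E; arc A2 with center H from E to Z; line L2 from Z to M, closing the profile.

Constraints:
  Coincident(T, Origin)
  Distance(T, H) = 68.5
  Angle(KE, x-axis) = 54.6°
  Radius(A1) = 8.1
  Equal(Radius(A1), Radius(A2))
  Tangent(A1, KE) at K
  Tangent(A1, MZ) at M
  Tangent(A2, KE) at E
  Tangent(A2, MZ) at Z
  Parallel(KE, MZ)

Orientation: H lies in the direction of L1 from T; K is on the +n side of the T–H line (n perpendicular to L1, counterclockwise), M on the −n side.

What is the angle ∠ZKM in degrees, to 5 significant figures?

76.694°

Tangency of A1 to both parallel lines with radius 8.1 puts K and M at T ± 8.1·n: K = (-6.6025, 4.6922), M = (6.6025, -4.6922). Equal radii place E and Z the same way about H: E = H + 8.1·n = (33.078, 60.528), Z = H − 8.1·n = (46.283, 51.144). Then cos ∠ZKM = KZ·KM / (|KZ||KM|), giving 76.694°.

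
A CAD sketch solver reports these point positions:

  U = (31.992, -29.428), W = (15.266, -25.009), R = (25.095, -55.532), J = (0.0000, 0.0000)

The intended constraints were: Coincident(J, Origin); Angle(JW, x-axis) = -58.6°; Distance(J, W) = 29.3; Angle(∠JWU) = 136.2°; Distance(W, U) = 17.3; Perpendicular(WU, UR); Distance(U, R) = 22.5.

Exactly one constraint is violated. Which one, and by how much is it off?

Distance(U, R) = 22.5 — off by 4.50.

J = (0.00, 0.00) ✓; JW at -58.60° ✓; |JW| = 29.30 ✓; ∠JWU = 136.2° ✓; |WU| = 17.30 ✓; ∠(WU, UR) = 90.00° ✓; |UR| = 27.00 ✗.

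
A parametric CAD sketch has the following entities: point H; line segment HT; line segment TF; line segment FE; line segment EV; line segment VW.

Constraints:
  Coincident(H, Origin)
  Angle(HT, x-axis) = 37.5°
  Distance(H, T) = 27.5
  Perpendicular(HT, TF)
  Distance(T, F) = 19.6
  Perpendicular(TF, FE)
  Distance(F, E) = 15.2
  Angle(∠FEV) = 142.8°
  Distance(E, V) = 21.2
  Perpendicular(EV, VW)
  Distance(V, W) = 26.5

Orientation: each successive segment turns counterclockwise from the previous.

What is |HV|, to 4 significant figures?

8.188

The perpendicularity gives FE at right angles to TF, so FE runs at -142.5°; with |FE| = 15.2, E = (-2.173, 23.04). ∠FEV = 142.8° gives EV at -105.3° from the x-axis; with |EV| = 21.2, V = (-7.768, 2.589). Then |HV| = |V − H| = 8.188.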